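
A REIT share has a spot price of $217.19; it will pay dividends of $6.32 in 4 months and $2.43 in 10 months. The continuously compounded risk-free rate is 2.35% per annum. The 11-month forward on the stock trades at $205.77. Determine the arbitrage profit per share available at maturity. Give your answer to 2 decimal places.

PV(dividends) I = 6.32·e^(−0.0235·4/12) + 2.43·e^(−0.0235·10/12) = 8.6536
Fair forward F* = (S − I)·e^(rT) = (217.19 − 8.6536)·e^0.021542 = 208.5364 × 1.021776 = 213.0775
Market $205.77 < fair 213.0775: forward underpriced → reverse cash-and-carry (short the stock, invest proceeds at r, pay the dividends, go long the forward).
Profit at T = |F_mkt − F*| = |205.77 − 213.0775| = $7.31 per share

$7.31 per share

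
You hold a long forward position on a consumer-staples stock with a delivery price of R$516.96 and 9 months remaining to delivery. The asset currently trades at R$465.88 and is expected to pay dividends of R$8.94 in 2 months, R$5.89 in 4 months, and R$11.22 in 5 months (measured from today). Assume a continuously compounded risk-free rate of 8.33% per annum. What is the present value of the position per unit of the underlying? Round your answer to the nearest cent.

-R$45.15

PV(remaining dividends) I = 8.94·e^(−0.0833·2/12) + 5.89·e^(−0.0833·4/12) + 11.22·e^(−0.0833·5/12) = 25.3827
Current forward F = (S − I)·e^(rT) = (465.88 − 25.3827)·e^(0.0833·9/12) = 440.4973 × 1.064468 = 468.8953
Value (long) = (F − K)·e^(−rT) = (468.8953 − 516.96) × 0.939437 = -45.1538
Value = -R$45.15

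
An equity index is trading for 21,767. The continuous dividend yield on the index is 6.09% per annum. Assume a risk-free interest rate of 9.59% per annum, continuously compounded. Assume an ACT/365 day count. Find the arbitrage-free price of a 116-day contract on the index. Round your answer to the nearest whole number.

22,010

F = S·e^((r − q)T) = 21767 · e^((0.0959 − 0.0609) × 116/365)
= 21767 · e^0.011123 = 21767 × 1.011185
F = 22,010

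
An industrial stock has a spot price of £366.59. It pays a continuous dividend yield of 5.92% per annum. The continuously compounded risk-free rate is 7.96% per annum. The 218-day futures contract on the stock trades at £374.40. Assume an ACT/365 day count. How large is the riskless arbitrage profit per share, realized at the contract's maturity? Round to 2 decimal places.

Fair futures: F* = S·e^(carry·T), with carry = (r − q) = 0.0796 − 0.0592 = 0.0204
F* = 366.59 · e^(0.0204 × 218/365) = 366.59 · e^0.012184 = 366.59 × 1.012259 = £371.0840
Market £374.40 > fair £371.0840: forward overpriced → cash-and-carry (buy spot, short the forward).
At maturity, profit = |F_mkt − F*| = |374.40 − 371.0840| = £3.32 per share

£3.32 per share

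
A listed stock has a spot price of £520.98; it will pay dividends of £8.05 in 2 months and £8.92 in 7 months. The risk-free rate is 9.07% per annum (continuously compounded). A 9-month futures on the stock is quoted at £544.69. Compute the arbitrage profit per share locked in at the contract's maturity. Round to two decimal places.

£4.58 per share

PV(dividends) I = 8.05·e^(−0.0907·2/12) + 8.92·e^(−0.0907·7/12) = 16.3896
Fair futures F* = (S − I)·e^(rT) = (520.98 − 16.3896)·e^0.068025 = 504.5904 × 1.070392 = 540.1095
Market £544.69 > fair 540.1095: forward overpriced → cash-and-carry (borrow at r, buy the stock and collect the dividends, short the forward).
Profit at T = |F_mkt − F*| = |544.69 − 540.1095| = £4.58 per share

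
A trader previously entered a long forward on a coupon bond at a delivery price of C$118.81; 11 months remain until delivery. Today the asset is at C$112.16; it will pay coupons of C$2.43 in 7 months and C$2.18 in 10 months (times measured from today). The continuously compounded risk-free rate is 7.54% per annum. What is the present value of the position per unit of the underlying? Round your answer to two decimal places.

PV(remaining coupons) I = 2.43·e^(−0.0754·7/12) + 2.18·e^(−0.0754·10/12) = 4.3727
Current forward F = (S − I)·e^(rT) = (112.16 − 4.3727)·e^(0.0754·11/12) = 107.7873 × 1.071561 = 115.5007
Value (long) = (F − K)·e^(−rT) = (115.5007 − 118.81) × 0.933218 = -3.0883
Value = -C$3.09

-C$3.09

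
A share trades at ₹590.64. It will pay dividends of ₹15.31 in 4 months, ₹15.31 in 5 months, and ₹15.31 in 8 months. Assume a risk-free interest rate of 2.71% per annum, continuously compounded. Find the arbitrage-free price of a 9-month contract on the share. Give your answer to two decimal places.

₹556.49

PV(dividends) I = 15.31·e^(−0.0271·4/12) + 15.31·e^(−0.0271·5/12) + 15.31·e^(−0.0271·8/12)
I = 15.1723 + 15.1381 + 15.0359 = 45.3463
F = (S − I)·e^(rT) = (590.64 − 45.3463) · e^(0.0271·9/12)
= 545.2937 · e^0.020325 = 545.2937 × 1.020533 = ₹556.49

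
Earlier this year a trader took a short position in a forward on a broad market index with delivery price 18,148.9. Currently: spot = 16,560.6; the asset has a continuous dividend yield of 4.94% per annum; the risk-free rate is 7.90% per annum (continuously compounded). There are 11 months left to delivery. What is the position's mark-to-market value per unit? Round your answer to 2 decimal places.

1053.67

Current fair forward for the remaining 11 months: F = S·e^((r − q)·T), (r − q) = 0.0790 − 0.0494 = 0.0296
F = 16560.6 · e^(0.0296 × 11/12) = 16560.6 × 1.02750479 = 17016.0958
Value of long forward = (F − K)·e^(−rT) = (17016.0958 − 18148.9) · e^(−0.0790·11/12)
= -1132.8042 × 0.93014326 = -1053.67
Short position value = −(long value) = 1053.67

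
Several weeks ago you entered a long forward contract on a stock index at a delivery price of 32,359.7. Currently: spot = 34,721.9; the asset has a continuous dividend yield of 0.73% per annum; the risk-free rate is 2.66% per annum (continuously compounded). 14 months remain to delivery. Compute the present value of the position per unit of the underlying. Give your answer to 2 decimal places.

3056.55

Current fair forward for the remaining 14 months: F = S·e^((r − q)·T), (r − q) = 0.0266 − 0.0073 = 0.0193
F = 34721.9 · e^(0.0193 × 14/12) = 34721.9 × 1.02277208 = 35512.5899
Value of long forward = (F − K)·e^(−rT) = (35512.5899 − 32359.7) · e^(−0.0266·14/12)
= 3152.8899 × 0.96944326 = 3056.55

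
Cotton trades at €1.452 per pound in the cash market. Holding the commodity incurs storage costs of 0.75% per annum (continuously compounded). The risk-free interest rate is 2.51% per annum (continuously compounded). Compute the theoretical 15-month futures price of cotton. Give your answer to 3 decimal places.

€1.512 per pound

Net carry = r + u − y = 0.0251 + 0.0075 − 0.0000 = 0.0326
F = S·e^((r+u−y)T) = 1.452 · e^(0.0326 × 15/12) = 1.452 · e^0.040750
= 1.452 × 1.041592 = €1.512 per pound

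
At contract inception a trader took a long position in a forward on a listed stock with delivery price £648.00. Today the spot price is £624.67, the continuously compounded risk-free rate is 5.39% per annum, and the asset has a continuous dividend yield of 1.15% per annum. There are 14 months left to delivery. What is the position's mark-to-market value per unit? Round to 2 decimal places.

£7.84

Current fair forward for the remaining 14 months: F = S·e^((r − q)·T), (r − q) = 0.0539 − 0.0115 = 0.0424
F = 624.67 · e^(0.0424 × 14/12) = 624.67 × 1.050711 = 656.3476
Value of long forward = (F − K)·e^(−rT) = (656.3476 − 648.00) · e^(−0.0539·14/12)
= 8.3476 × 0.939053 = 7.84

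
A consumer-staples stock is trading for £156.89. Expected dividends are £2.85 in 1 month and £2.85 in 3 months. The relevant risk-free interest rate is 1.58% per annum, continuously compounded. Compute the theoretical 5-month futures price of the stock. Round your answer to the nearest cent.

£152.20

PV(dividends) I = 2.85·e^(−0.0158·1/12) + 2.85·e^(−0.0158·3/12)
I = 2.8462 + 2.8388 = 5.6850
F = (S − I)·e^(rT) = (156.89 − 5.6850) · e^(0.0158·5/12)
= 151.2050 · e^0.006583 = 151.2050 × 1.006605 = £152.20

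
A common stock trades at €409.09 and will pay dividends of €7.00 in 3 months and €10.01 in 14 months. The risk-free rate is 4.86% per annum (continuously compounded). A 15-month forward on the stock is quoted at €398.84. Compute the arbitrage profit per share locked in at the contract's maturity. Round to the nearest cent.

€18.47 per share

PV(dividends) I = 7.00·e^(−0.0486·3/12) + 10.01·e^(−0.0486·14/12) = 16.3737
Fair forward F* = (S − I)·e^(rT) = (409.09 − 16.3737)·e^0.060750 = 392.7163 × 1.062633 = 417.3133
Market €398.84 < fair 417.3133: forward underpriced → reverse cash-and-carry (short the stock, invest proceeds at r, pay the dividends, go long the forward).
Profit at T = |F_mkt − F*| = |398.84 − 417.3133| = €18.47 per share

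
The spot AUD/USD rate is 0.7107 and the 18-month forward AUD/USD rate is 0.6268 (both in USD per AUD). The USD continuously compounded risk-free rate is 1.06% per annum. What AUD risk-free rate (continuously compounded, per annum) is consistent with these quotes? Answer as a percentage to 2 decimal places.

9.43%

F = S·e^((r_USD − r_AUD)T) ⇒ r_AUD = r_USD − ln(F/S)/T
ln(0.6268/0.7107) = -0.125623; /(18/12) = -0.083749
r_AUD = 0.0106 + 0.083749 = 0.094349
r_AUD = 9.43%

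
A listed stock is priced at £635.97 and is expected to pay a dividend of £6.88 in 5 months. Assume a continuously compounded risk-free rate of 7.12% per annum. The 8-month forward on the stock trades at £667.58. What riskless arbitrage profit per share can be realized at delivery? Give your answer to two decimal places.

PV(dividends) I = 6.88·e^(−0.0712·5/12) = 6.6789
Fair forward F* = (S − I)·e^(rT) = (635.97 − 6.6789)·e^0.047467 = 629.2911 × 1.048612 = 659.8822
Market £667.58 > fair 659.8822: forward overpriced → cash-and-carry (borrow at r, buy the stock and collect the dividends, short the forward).
Profit at T = |F_mkt − F*| = |667.58 − 659.8822| = £7.70 per share

£7.70 per share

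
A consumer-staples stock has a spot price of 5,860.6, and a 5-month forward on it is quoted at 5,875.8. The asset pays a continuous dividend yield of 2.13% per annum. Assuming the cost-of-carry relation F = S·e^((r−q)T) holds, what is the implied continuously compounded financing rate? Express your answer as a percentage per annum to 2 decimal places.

From F = S·e^((r−q)T): (r − q) = ln(F/S)/T
ln(5875.8/5860.6) = ln(1.002594) = 0.002591
(r − q) = 0.002591 / (5/12) = 0.006218
r = ln(F/S)/T + q = 0.006218 + 0.0213 = 0.027518
r = 2.75%

2.75%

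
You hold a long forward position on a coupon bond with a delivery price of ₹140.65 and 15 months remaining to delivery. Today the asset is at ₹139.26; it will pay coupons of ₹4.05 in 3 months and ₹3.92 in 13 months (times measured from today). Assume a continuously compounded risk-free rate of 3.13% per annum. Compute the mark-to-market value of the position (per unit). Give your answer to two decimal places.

-₹3.80

PV(remaining coupons) I = 4.05·e^(−0.0313·3/12) + 3.92·e^(−0.0313·13/12) = 7.8077
Current forward F = (S − I)·e^(rT) = (139.26 − 7.8077)·e^(0.0313·15/12) = 131.4523 × 1.039900 = 136.6972
Value (long) = (F − K)·e^(−rT) = (136.6972 − 140.65) × 0.961630 = -3.8011
Value = -₹3.80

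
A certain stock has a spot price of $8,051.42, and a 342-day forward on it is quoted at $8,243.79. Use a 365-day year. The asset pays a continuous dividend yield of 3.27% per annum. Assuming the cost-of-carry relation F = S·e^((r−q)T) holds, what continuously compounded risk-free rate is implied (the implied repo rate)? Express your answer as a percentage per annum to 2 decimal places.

5.79%

From F = S·e^((r−q)T): (r − q) = ln(F/S)/T
ln(8243.79/8051.42) = ln(1.023893) = 0.023612
(r − q) = 0.023612 / (342/365) = 0.025200
r = ln(F/S)/T + q = 0.025200 + 0.0327 = 0.057900
r = 5.79%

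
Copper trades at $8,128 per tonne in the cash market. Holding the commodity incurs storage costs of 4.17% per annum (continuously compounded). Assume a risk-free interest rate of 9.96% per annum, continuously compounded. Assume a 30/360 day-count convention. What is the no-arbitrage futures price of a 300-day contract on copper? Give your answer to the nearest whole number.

Net carry = r + u − y = 0.0996 + 0.0417 − 0.0000 = 0.1413
F = S·e^((r+u−y)T) = 8128 · e^(0.1413 × 300/360) = 8128 · e^0.117750
= 8128 × 1.124963 = $9,144 per tonne

$9,144 per tonne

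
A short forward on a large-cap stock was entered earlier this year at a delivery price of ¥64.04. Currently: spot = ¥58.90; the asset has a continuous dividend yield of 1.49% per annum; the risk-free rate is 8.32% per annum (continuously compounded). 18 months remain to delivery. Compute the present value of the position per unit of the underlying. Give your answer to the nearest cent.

Current fair forward for the remaining 18 months: F = S·e^((r − q)·T), (r − q) = 0.0832 − 0.0149 = 0.0683
F = 58.90 · e^(0.0683 × 18/12) = 58.90 × 1.107882 = 65.2542
Value of long forward = (F − K)·e^(−rT) = (65.2542 − 64.04) · e^(−0.0832·18/12)
= 1.2142 × 0.882673 = 1.07
Short position value = −(long value) = -¥1.07

-¥1.07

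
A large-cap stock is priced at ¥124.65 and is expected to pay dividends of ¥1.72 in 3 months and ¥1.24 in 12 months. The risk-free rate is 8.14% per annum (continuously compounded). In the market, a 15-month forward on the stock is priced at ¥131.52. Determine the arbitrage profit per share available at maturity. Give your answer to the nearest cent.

¥3.35 per share

PV(dividends) I = 1.72·e^(−0.0814·3/12) + 1.24·e^(−0.0814·12/12) = 2.8284
Fair forward F* = (S − I)·e^(rT) = (124.65 − 2.8284)·e^0.101750 = 121.8216 × 1.107107 = 134.8695
Market ¥131.52 < fair 134.8695: forward underpriced → reverse cash-and-carry (short the stock, invest proceeds at r, pay the dividends, go long the forward).
Profit at T = |F_mkt − F*| = |131.52 − 134.8695| = ¥3.35 per share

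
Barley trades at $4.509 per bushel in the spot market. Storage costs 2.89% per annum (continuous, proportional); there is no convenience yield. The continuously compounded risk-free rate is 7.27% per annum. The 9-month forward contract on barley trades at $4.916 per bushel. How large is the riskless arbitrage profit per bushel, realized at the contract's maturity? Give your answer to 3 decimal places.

$0.050 per bushel

Fair forward: F* = S·e^(carry·T), with carry = (r + u) = 0.0727 + 0.0289 = 0.1016
F* = 4.509 · e^(0.1016 × 9/12) = 4.509 · e^0.076200 = 4.509 × 1.079178 = $4.8660
Market $4.916 > fair $4.8660: forward overpriced → cash-and-carry (buy spot, short the forward).
At maturity, profit = |F_mkt − F*| = |4.916 − 4.8660| = $0.050 per bushel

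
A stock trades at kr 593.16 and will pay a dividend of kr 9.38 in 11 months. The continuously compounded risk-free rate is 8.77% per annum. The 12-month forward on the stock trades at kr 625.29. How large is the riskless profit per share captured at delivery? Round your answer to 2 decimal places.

kr 12.79 per share

PV(dividends) I = 9.38·e^(−0.0877·11/12) = 8.6554
Fair forward F* = (S − I)·e^(rT) = (593.16 − 8.6554)·e^0.087700 = 584.5046 × 1.091661 = 638.0809
Market kr 625.29 < fair 638.0809: forward underpriced → reverse cash-and-carry (short the stock, invest proceeds at r, pay the dividends, go long the forward).
Profit at T = |F_mkt − F*| = |625.29 − 638.0809| = kr 12.79 per share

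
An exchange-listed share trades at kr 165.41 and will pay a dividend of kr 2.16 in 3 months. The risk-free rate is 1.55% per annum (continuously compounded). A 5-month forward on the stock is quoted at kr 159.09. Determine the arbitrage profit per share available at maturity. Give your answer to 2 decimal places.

kr 5.23 per share

PV(dividends) I = 2.16·e^(−0.0155·3/12) = 2.1516
Fair forward F* = (S − I)·e^(rT) = (165.41 − 2.1516)·e^0.006458 = 163.2584 × 1.006479 = 164.3162
Market kr 159.09 < fair 164.3162: forward underpriced → reverse cash-and-carry (short the stock, invest proceeds at r, pay the dividends, go long the forward).
Profit at T = |F_mkt − F*| = |159.09 − 164.3162| = kr 5.23 per share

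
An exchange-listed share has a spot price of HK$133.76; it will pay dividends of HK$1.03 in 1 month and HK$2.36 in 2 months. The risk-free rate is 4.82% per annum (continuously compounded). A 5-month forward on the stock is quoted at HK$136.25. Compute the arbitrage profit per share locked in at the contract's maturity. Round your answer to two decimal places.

HK$3.21 per share

PV(dividends) I = 1.03·e^(−0.0482·1/12) + 2.36·e^(−0.0482·2/12) = 3.3670
Fair forward F* = (S − I)·e^(rT) = (133.76 − 3.3670)·e^0.020083 = 130.3930 × 1.020286 = 133.0382
Market HK$136.25 > fair 133.0382: forward overpriced → cash-and-carry (borrow at r, buy the stock and collect the dividends, short the forward).
Profit at T = |F_mkt − F*| = |136.25 − 133.0382| = HK$3.21 per share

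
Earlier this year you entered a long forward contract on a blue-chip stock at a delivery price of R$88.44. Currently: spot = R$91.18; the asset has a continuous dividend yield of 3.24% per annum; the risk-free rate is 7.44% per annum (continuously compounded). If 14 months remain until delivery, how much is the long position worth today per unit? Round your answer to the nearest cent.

R$6.71

Current fair forward for the remaining 14 months: F = S·e^((r − q)·T), (r − q) = 0.0744 − 0.0324 = 0.0420
F = 91.18 · e^(0.0420 × 14/12) = 91.18 × 1.050220 = 95.7591
Value of long forward = (F − K)·e^(−rT) = (95.7591 − 88.44) · e^(−0.0744·14/12)
= 7.3191 × 0.916860 = 6.71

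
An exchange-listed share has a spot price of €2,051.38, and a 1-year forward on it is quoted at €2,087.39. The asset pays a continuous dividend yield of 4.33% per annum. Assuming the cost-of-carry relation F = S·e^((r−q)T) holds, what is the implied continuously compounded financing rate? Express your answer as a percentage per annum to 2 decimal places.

From F = S·e^((r−q)T): (r − q) = ln(F/S)/T
ln(2087.39/2051.38) = ln(1.017554) = 0.017402
(r − q) = 0.017402 / (12/12) = 0.017402
r = ln(F/S)/T + q = 0.017402 + 0.0433 = 0.060702
r = 6.07%

6.07%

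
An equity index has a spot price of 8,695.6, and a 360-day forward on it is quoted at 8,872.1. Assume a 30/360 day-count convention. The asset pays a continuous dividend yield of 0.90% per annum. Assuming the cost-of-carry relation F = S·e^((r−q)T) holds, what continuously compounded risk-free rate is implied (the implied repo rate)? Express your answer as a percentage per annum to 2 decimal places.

2.91%

From F = S·e^((r−q)T): (r − q) = ln(F/S)/T
ln(8872.1/8695.6) = ln(1.020298) = 0.020095
(r − q) = 0.020095 / (360/360) = 0.020095
r = ln(F/S)/T + q = 0.020095 + 0.0090 = 0.029095
r = 2.91%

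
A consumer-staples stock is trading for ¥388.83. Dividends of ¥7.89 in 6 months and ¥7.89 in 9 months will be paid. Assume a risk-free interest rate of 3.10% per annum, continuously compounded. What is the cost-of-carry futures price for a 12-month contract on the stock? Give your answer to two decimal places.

PV(dividends) I = 7.89·e^(−0.0310·6/12) + 7.89·e^(−0.0310·9/12)
I = 7.7686 + 7.7087 = 15.4773
F = (S − I)·e^(rT) = (388.83 − 15.4773) · e^(0.0310·12/12)
= 373.3527 · e^0.031000 = 373.3527 × 1.031486 = ¥385.11

¥385.11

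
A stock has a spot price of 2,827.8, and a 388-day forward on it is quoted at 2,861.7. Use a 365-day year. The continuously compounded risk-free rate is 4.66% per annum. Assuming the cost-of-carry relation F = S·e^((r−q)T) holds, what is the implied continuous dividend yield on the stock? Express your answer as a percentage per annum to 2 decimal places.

From F = S·e^((r−q)T): (r − q) = ln(F/S)/T
ln(2861.7/2827.8) = ln(1.011988) = 0.011917
(r − q) = 0.011917 / (388/365) = 0.011211
q = r − ln(F/S)/T = 0.0466 − 0.011211 = 0.035389
q = 3.54%

3.54%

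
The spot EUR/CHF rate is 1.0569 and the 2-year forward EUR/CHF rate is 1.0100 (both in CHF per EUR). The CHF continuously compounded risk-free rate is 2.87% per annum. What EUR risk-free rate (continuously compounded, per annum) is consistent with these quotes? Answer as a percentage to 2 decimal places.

5.14%

F = S·e^((r_CHF − r_EUR)T) ⇒ r_EUR = r_CHF − ln(F/S)/T
ln(1.0100/1.0569) = -0.045390; /(2) = -0.022695
r_EUR = 0.0287 + 0.022695 = 0.051395
r_EUR = 5.14%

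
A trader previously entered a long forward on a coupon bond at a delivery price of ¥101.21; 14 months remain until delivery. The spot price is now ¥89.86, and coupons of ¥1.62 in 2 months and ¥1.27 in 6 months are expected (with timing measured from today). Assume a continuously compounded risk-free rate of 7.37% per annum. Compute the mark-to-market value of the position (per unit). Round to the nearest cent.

-¥5.84

PV(remaining coupons) I = 1.62·e^(−0.0737·2/12) + 1.27·e^(−0.0737·6/12) = 2.8243
Current forward F = (S − I)·e^(rT) = (89.86 − 2.8243)·e^(0.0737·14/12) = 87.0357 × 1.089788 = 94.8505
Value (long) = (F − K)·e^(−rT) = (94.8505 − 101.21) × 0.917610 = -5.8355
Value = -¥5.84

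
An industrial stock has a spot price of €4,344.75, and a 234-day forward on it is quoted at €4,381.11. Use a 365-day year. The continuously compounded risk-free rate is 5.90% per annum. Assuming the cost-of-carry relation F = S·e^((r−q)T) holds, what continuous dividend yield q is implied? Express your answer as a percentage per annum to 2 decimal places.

4.60%

From F = S·e^((r−q)T): (r − q) = ln(F/S)/T
ln(4381.11/4344.75) = ln(1.008369) = 0.008334
(r − q) = 0.008334 / (234/365) = 0.013000
q = r − ln(F/S)/T = 0.0590 − 0.013000 = 0.046000
q = 4.60%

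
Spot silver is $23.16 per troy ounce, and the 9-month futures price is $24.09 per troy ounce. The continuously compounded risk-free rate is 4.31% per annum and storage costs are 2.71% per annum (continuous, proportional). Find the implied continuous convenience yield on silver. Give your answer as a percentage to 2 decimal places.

1.77%

F = S·e^((r+u−y)T) ⇒ (r+u−y) = ln(F/S)/T
ln(24.09/23.16) = 0.039370; /T ⇒ 0.052493
y = r + u − ln(F/S)/T = 0.0431 + 0.0271 − 0.052493 = 0.017707
y = 1.77%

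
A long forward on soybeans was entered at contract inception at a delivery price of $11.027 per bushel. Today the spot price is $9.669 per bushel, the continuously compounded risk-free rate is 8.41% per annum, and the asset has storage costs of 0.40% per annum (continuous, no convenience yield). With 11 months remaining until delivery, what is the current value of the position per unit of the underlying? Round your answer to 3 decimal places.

Current fair forward for the remaining 11 months: F = S·e^((r + u)·T), (r + u) = 0.0841 + 0.0040 = 0.0881
F = 9.669 · e^(0.0881 × 11/12) = 9.669 × 1.084109 = 10.4822
Value of long forward = (F − K)·e^(−rT) = (10.4822 − 11.027) · e^(−0.0841·11/12)
= -0.5448 × 0.925805 = -0.504

-$0.504 per bushel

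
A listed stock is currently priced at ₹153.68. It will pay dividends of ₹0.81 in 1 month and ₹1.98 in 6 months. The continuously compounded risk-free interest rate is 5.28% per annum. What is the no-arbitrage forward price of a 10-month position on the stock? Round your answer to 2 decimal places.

₹157.74

PV(dividends) I = 0.81·e^(−0.0528·1/12) + 1.98·e^(−0.0528·6/12)
I = 0.8064 + 1.9284 = 2.7348
F = (S − I)·e^(rT) = (153.68 − 2.7348) · e^(0.0528·10/12)
= 150.9452 · e^0.044000 = 150.9452 × 1.044982 = ₹157.74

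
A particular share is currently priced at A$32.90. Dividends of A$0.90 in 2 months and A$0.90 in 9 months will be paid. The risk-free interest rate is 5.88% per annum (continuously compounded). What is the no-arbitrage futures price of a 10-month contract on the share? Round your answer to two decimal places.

PV(dividends) I = 0.90·e^(−0.0588·2/12) + 0.90·e^(−0.0588·9/12)
I = 0.8912 + 0.8612 = 1.7524
F = (S − I)·e^(rT) = (32.90 − 1.7524) · e^(0.0588·10/12)
= 31.1476 · e^0.049000 = 31.1476 × 1.050220 = A$32.71

A$32.71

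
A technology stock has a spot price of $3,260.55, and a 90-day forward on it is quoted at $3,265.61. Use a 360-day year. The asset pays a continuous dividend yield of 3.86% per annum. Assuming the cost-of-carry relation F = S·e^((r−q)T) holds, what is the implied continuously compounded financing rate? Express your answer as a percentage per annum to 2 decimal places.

From F = S·e^((r−q)T): (r − q) = ln(F/S)/T
ln(3265.61/3260.55) = ln(1.001552) = 0.001551
(r − q) = 0.001551 / (90/360) = 0.006204
r = ln(F/S)/T + q = 0.006204 + 0.0386 = 0.044804
r = 4.48%

4.48%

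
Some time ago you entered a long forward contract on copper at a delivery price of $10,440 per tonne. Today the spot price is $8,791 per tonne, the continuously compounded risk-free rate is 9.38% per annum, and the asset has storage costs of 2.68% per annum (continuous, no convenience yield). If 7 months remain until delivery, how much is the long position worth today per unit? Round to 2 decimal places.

Current fair forward for the remaining 7 months: F = S·e^((r + u)·T), (r + u) = 0.0938 + 0.0268 = 0.1206
F = 8791 · e^(0.1206 × 7/12) = 8791 × 1.07288362 = 9431.7199
Value of long forward = (F − K)·e^(−rT) = (9431.7199 − 10440) · e^(−0.0938·7/12)
= -1008.2801 × 0.94675336 = -954.59

-$954.59 per tonne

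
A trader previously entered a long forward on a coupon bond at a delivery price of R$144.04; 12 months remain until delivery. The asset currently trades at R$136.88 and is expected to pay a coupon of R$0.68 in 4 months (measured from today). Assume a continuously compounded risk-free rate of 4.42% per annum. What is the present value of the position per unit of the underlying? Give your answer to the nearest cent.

PV(remaining coupons) I = 0.68·e^(−0.0442·4/12) = 0.6701
Current forward F = (S − I)·e^(rT) = (136.88 − 0.6701)·e^(0.0442·12/12) = 136.2099 × 1.045191 = 142.3654
Value (long) = (F − K)·e^(−rT) = (142.3654 − 144.04) × 0.956763 = -1.6022
Value = -R$1.60

-R$1.60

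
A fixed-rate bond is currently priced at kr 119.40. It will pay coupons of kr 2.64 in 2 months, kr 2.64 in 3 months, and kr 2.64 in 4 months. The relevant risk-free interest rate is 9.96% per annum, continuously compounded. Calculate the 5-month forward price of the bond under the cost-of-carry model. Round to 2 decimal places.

PV(coupons) I = 2.64·e^(−0.0996·2/12) + 2.64·e^(−0.0996·3/12) + 2.64·e^(−0.0996·4/12)
I = 2.5965 + 2.5751 + 2.5538 = 7.7254
F = (S − I)·e^(rT) = (119.40 − 7.7254) · e^(0.0996·5/12)
= 111.6746 · e^0.041500 = 111.6746 × 1.042373 = kr 116.41

kr 116.41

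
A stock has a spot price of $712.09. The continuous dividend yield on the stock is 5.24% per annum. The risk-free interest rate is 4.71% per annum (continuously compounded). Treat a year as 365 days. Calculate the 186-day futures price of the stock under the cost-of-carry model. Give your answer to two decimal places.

F = S·e^((r − q)T) = 712.09 · e^((0.0471 − 0.0524) × 186/365)
= 712.09 · e^-0.002701 = 712.09 × 0.997303
F = $710.17

$710.17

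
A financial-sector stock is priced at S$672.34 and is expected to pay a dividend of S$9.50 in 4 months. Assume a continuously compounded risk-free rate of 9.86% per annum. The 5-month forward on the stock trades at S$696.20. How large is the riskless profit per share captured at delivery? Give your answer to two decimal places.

PV(dividends) I = 9.50·e^(−0.0986·4/12) = 9.1928
Fair forward F* = (S − I)·e^(rT) = (672.34 − 9.1928)·e^0.041083 = 663.1472 × 1.041939 = 690.9589
Market S$696.20 > fair 690.9589: forward overpriced → cash-and-carry (borrow at r, buy the stock and collect the dividends, short the forward).
Profit at T = |F_mkt − F*| = |696.20 − 690.9589| = S$5.24 per share

S$5.24 per share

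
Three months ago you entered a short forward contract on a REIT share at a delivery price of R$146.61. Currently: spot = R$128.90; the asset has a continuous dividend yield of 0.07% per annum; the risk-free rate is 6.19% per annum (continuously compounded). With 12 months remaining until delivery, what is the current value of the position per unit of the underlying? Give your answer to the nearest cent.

Current fair forward for the remaining 12 months: F = S·e^((r − q)·T), (r − q) = 0.0619 − 0.0007 = 0.0612
F = 128.90 · e^(0.0612 × 12/12) = 128.90 × 1.063112 = 137.0351
Value of long forward = (F − K)·e^(−rT) = (137.0351 − 146.61) · e^(−0.0619·12/12)
= -9.5749 × 0.939977 = -9.00
Short position value = −(long value) = R$9.00

R$9.00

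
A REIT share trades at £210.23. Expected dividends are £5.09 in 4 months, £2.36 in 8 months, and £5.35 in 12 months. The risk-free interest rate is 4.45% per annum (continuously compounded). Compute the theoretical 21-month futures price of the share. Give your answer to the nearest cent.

PV(dividends) I = 5.09·e^(−0.0445·4/12) + 2.36·e^(−0.0445·8/12) + 5.35·e^(−0.0445·12/12)
I = 5.0151 + 2.2910 + 5.1171 = 12.4232
F = (S − I)·e^(rT) = (210.23 − 12.4232) · e^(0.0445·21/12)
= 197.8068 · e^0.077875 = 197.8068 × 1.080988 = £213.83

£213.83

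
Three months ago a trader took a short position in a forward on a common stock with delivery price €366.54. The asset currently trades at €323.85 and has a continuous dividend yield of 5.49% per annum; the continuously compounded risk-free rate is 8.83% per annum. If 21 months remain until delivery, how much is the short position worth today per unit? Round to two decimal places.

Current fair forward for the remaining 21 months: F = S·e^((r − q)·T), (r − q) = 0.0883 − 0.0549 = 0.0334
F = 323.85 · e^(0.0334 × 21/12) = 323.85 × 1.060192 = 343.3432
Value of long forward = (F − K)·e^(−rT) = (343.3432 − 366.54) · e^(−0.0883·21/12)
= -23.1968 × 0.856822 = -19.88
Short position value = −(long value) = €19.88

€19.88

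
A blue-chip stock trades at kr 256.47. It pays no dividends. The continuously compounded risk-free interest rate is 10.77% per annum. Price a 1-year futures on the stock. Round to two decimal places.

kr 285.63

F = S·e^(rT) = 256.47 · e^(0.1077 × 1)
= 256.47 · e^0.107700 = 256.47 × 1.113714
F = kr 285.63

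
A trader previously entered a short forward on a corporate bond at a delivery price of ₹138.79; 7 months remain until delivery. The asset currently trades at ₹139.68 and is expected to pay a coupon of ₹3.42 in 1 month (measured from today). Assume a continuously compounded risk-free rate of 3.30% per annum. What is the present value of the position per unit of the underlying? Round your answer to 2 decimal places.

PV(remaining coupons) I = 3.42·e^(−0.0330·1/12) = 3.4106
Current forward F = (S − I)·e^(rT) = (139.68 − 3.4106)·e^(0.0330·7/12) = 136.2694 × 1.019436 = 138.9179
Value (long) = (F − K)·e^(−rT) = (138.9179 − 138.79) × 0.980934 = 0.1255
Short position value = −(long value) = -₹0.13

-₹0.13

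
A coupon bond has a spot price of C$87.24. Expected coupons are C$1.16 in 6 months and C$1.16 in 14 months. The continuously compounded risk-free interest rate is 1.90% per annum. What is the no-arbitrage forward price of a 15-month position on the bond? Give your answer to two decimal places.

C$87.00

PV(coupons) I = 1.16·e^(−0.0190·6/12) + 1.16·e^(−0.0190·14/12)
I = 1.1490 + 1.1346 = 2.2836
F = (S − I)·e^(rT) = (87.24 − 2.2836) · e^(0.0190·15/12)
= 84.9564 · e^0.023750 = 84.9564 × 1.024034 = C$87.00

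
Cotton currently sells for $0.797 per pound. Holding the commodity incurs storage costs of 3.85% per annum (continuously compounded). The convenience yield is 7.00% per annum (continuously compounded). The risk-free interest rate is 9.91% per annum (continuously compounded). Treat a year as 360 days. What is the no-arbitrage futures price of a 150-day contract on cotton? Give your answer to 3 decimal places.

Net carry = r + u − y = 0.0991 + 0.0385 − 0.0700 = 0.0676
F = S·e^((r+u−y)T) = 0.797 · e^(0.0676 × 150/360) = 0.797 · e^0.028167
= 0.797 × 1.028567 = $0.820 per pound

$0.820 per pound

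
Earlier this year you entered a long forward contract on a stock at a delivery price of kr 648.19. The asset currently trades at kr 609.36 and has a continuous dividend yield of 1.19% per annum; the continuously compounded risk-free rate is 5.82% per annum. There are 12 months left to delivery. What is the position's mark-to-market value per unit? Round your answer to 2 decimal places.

-kr 9.39

Current fair forward for the remaining 12 months: F = S·e^((r − q)·T), (r − q) = 0.0582 − 0.0119 = 0.0463
F = 609.36 · e^(0.0463 × 12/12) = 609.36 × 1.047389 = 638.2370
Value of long forward = (F − K)·e^(−rT) = (638.2370 − 648.19) · e^(−0.0582·12/12)
= -9.9530 × 0.943461 = -9.39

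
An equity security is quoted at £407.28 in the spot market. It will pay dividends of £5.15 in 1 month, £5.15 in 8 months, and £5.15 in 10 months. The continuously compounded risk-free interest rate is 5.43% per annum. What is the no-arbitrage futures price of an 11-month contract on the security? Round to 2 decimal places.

£412.28

PV(dividends) I = 5.15·e^(−0.0543·1/12) + 5.15·e^(−0.0543·8/12) + 5.15·e^(−0.0543·10/12)
I = 5.1267 + 4.9669 + 4.9222 = 15.0158
F = (S − I)·e^(rT) = (407.28 − 15.0158) · e^(0.0543·11/12)
= 392.2642 · e^0.049775 = 392.2642 × 1.051035 = £412.28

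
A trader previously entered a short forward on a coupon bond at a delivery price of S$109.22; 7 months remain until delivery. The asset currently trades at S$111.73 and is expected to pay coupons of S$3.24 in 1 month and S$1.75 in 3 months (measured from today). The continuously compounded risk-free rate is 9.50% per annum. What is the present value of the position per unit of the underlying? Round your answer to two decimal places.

PV(remaining coupons) I = 3.24·e^(−0.0950·1/12) + 1.75·e^(−0.0950·3/12) = 4.9234
Current forward F = (S − I)·e^(rT) = (111.73 − 4.9234)·e^(0.0950·7/12) = 106.8066 × 1.056981 = 112.8925
Value (long) = (F − K)·e^(−rT) = (112.8925 − 109.22) × 0.946091 = 3.4745
Short position value = −(long value) = -S$3.47

-S$3.47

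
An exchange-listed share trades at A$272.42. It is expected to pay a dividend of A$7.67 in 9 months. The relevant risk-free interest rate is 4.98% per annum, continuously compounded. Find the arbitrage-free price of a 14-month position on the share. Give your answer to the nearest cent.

PV(dividends) I = 7.67·e^(−0.0498·9/12)
I = 7.3888
F = (S − I)·e^(rT) = (272.42 − 7.3888) · e^(0.0498·14/12)
= 265.0312 · e^0.058100 = 265.0312 × 1.059821 = A$280.89

A$280.89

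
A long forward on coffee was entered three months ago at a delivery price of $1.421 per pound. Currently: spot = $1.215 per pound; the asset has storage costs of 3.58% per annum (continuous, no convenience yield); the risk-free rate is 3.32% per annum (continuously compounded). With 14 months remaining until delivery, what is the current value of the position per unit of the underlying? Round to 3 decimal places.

-$0.100 per pound

Current fair forward for the remaining 14 months: F = S·e^((r + u)·T), (r + u) = 0.0332 + 0.0358 = 0.0690
F = 1.215 · e^(0.0690 × 14/12) = 1.215 × 1.083829 = 1.3169
Value of long forward = (F − K)·e^(−rT) = (1.3169 − 1.421) · e^(−0.0332·14/12)
= -0.1041 × 0.962007 = -0.100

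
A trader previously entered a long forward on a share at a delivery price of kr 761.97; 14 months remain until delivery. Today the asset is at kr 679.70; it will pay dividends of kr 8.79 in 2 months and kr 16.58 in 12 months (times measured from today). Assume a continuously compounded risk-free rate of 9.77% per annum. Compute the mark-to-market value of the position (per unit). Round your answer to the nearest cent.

PV(remaining dividends) I = 8.79·e^(−0.0977·2/12) + 16.58·e^(−0.0977·12/12) = 23.6848
Current forward F = (S − I)·e^(rT) = (679.70 − 23.6848)·e^(0.0977·14/12) = 656.0152 × 1.120733 = 735.2179
Value (long) = (F − K)·e^(−rT) = (735.2179 − 761.97) × 0.892273 = -23.8702
Value = -kr 23.87

-kr 23.87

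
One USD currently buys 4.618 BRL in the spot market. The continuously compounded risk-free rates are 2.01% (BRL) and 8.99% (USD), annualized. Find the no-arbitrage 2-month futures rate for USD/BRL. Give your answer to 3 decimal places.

4.565

F = S·e^((r_BRL − r_USD)T) = 4.618 · e^((0.0201 − 0.0899) × 2/12)
= 4.618 · e^-0.011633 = 4.618 × 0.988434
F = 4.565 BRL per USD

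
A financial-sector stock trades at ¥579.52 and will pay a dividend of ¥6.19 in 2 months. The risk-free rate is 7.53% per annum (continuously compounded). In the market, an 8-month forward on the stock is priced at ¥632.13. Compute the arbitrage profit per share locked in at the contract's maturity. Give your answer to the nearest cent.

¥29.20 per share

PV(dividends) I = 6.19·e^(−0.0753·2/12) = 6.1128
Fair forward F* = (S − I)·e^(rT) = (579.52 − 6.1128)·e^0.050200 = 573.4072 × 1.051481 = 602.9268
Market ¥632.13 > fair 602.9268: forward overpriced → cash-and-carry (borrow at r, buy the stock and collect the dividends, short the forward).
Profit at T = |F_mkt − F*| = |632.13 − 602.9268| = ¥29.20 per share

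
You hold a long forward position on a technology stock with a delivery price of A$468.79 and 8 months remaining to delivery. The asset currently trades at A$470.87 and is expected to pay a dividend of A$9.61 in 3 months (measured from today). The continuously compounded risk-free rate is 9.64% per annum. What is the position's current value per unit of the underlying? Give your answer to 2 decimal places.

A$21.88

PV(remaining dividends) I = 9.61·e^(−0.0964·3/12) = 9.3812
Current forward F = (S − I)·e^(rT) = (470.87 − 9.3812)·e^(0.0964·8/12) = 461.4888 × 1.066377 = 492.1210
Value (long) = (F − K)·e^(−rT) = (492.1210 − 468.79) × 0.937755 = 21.8788
Value = A$21.88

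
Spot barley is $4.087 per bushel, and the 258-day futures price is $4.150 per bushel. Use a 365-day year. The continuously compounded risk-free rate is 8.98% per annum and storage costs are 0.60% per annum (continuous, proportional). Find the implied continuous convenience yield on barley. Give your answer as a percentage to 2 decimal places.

F = S·e^((r+u−y)T) ⇒ (r+u−y) = ln(F/S)/T
ln(4.150/4.087) = 0.015297; /T ⇒ 0.021641
y = r + u − ln(F/S)/T = 0.0898 + 0.0060 − 0.021641 = 0.074159
y = 7.42%

7.42%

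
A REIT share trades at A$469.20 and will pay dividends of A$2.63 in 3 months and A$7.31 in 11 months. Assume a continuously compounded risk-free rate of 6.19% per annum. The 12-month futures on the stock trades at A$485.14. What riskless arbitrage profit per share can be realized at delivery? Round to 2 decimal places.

PV(dividends) I = 2.63·e^(−0.0619·3/12) + 7.31·e^(−0.0619·11/12) = 9.4964
Fair futures F* = (S − I)·e^(rT) = (469.20 − 9.4964)·e^0.061900 = 459.7036 × 1.063856 = 489.0584
Market A$485.14 < fair 489.0584: forward underpriced → reverse cash-and-carry (short the stock, invest proceeds at r, pay the dividends, go long the forward).
Profit at T = |F_mkt − F*| = |485.14 − 489.0584| = A$3.92 per share

A$3.92 per share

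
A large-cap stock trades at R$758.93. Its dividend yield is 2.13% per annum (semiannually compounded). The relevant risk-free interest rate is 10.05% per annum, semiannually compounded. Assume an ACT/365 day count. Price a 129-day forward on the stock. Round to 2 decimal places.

F = S · (1+r/2)^(2T) / (1+q/2)^(2T)
= 758.93 × 1.035263 / 1.007516 = 758.93 × 1.027540
F = R$779.83

R$779.83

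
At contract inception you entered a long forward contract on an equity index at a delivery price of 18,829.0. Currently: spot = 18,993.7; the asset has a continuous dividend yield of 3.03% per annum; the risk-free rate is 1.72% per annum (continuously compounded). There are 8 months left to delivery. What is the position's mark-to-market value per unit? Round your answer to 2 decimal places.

Current fair forward for the remaining 8 months: F = S·e^((r − q)·T), (r − q) = 0.0172 − 0.0303 = -0.0131
F = 18993.7 · e^(-0.0131 × 8/12) = 18993.7 × 0.99130469 = 18828.5439
Value of long forward = (F − K)·e^(−rT) = (18828.5439 − 18829.0) · e^(−0.0172·8/12)
= -0.4561 × 0.98859882 = -0.45

-0.45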